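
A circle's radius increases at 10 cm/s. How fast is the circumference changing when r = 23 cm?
20π cm/s

C = 2πr
dC/dt = 2π · dr/dt = 2π · 10 = 20π cm/s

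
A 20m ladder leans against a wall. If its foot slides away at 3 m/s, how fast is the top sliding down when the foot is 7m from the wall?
7√39/39 ≈ 1.121 m/s

x² + y² = 20²
2x·dx/dt + 2y·dy/dt = 0
dy/dt = -x/y · dx/dt = -7/(3√39) · 3 = -7√39/39 m/s
The top is descending at 7√39/39 ≈ 1.121 m/s.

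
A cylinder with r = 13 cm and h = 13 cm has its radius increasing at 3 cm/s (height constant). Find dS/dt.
234π cm²/s

S = 2πrh + 2πr² (lateral + bases)
dS/dt = (2πh + 4πr)·dr/dt = (2π·13 + 4π·13)·3
= 234π cm²/s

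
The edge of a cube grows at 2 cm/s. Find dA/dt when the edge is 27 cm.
648 cm²/s

A = 6s²
dA/dt = 12s · ds/dt = 12·27·2 = 648 cm²/s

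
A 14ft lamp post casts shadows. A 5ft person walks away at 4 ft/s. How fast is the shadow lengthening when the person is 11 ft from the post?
20/9 ft/s

By similar triangles: 14/(x+s) = 5/s
Solving: s = 5x/9
ds/dt = 5/9 · dx/dt = 5/9 · 4 = 20/9 ft/s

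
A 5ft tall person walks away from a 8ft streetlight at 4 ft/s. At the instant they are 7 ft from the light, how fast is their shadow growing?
20/3 ft/s

By similar triangles: 8/(x+s) = 5/s
Solving: s = 5x/3
ds/dt = 5/3 · dx/dt = 5/3 · 4 = 20/3 ft/s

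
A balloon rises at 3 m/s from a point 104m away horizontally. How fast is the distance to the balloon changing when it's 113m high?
339√23585/23585 ≈ 2.207 m/s

z² = 104² + y²
z = √(104² + 113²) = √23585
dz/dt = y/z · dy/dt = 113/√23585 · 3 = 339√23585/23585 ≈ 2.207 m/s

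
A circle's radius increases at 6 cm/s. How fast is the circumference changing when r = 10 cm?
12π cm/s

C = 2πr
dC/dt = 2π · dr/dt = 2π · 6 = 12π cm/s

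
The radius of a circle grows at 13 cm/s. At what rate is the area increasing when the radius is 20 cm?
520π cm²/s

A = πr²
dA/dt = 2πr · dr/dt = 2π(20)(13) = 520π cm²/s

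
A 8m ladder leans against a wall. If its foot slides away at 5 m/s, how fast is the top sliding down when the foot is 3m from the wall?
3√55/11 ≈ 2.023 m/s

x² + y² = 8²
2x·dx/dt + 2y·dy/dt = 0
dy/dt = -x/y · dx/dt = -3/√55 · 5 = -3√55/11 m/s
The top is descending at 3√55/11 ≈ 2.023 m/s.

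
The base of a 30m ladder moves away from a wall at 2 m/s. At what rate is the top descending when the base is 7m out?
14√851/851 ≈ 0.4799 m/s

x² + y² = 30²
2x·dx/dt + 2y·dy/dt = 0
dy/dt = -x/y · dx/dt = -7/√851 · 2 = -14√851/851 m/s
The top is descending at 14√851/851 ≈ 0.4799 m/s.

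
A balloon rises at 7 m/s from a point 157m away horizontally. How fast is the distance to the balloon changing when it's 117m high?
819√38338/38338 ≈ 4.183 m/s

z² = 157² + y²
z = √(157² + 117²) = √38338
dz/dt = y/z · dy/dt = 117/√38338 · 7 = 819√38338/38338 ≈ 4.183 m/s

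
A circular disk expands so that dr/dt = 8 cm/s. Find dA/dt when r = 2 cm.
32π cm²/s

A = πr²
dA/dt = 2πr · dr/dt = 2π(2)(8) = 32π cm²/s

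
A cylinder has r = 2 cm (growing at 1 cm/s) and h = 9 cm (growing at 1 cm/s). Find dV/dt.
40π cm³/s

V = πr²h
dV/dt = 2πrh·dr/dt + πr²·dh/dt
= 2π(2)(9)(1) + π(2)²(1)
= 40π cm³/s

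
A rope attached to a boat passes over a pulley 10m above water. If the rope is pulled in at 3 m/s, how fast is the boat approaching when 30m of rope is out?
9√2/4 ≈ 3.182 m/s

rope² = x² + 10²
x = √(30² - 10²) = 20√2
dx/dt = (rope/x) · d(rope)/dt = (30/(20√2)) · (-3) = -9√2/4 m/s
The boat approaches at 9√2/4 ≈ 3.182 m/s.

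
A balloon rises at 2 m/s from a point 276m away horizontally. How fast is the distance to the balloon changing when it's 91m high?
182√84457/84457 ≈ 0.6263 m/s

z² = 276² + y²
z = √(276² + 91²) = √84457
dz/dt = y/z · dy/dt = 91/√84457 · 2 = 182√84457/84457 ≈ 0.6263 m/s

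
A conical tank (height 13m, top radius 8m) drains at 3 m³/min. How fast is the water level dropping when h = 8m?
507/(4096π) ≈ 0.0394 m/min

r/h = 8/13, so r = (8/13)h
V = (1/3)πr²h = (1/3)π((8/13)h)²h = (64/507)πh³
dV/dh = (64/169)πh²
dh/dt = (dV/dt)/(dV/dh) = -3/((64/169)π·8²) = -507/(4096π) m/min
The level is dropping at 507/(4096π) ≈ 0.0394 m/min.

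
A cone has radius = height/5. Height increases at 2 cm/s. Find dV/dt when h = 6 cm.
72π/25 cm³/s

V = (1/3)π(h/5)²h = πh³/75
dV/dt = πh²/25 · 2
At h = 6: dV/dt = 72π/25 cm³/s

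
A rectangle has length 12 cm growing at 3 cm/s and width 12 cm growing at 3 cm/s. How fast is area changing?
72 cm²/s

A = lw
dA/dt = w·dl/dt + l·dw/dt = 12·3 + 12·3 = 72 cm²/s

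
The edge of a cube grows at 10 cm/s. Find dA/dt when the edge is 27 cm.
3240 cm²/s

A = 6s²
dA/dt = 12s · ds/dt = 12·27·10 = 3240 cm²/s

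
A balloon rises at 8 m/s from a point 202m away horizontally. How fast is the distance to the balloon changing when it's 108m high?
432√13117/13117 ≈ 3.772 m/s

z² = 202² + y²
z = √(202² + 108²) = 2√13117
dz/dt = y/z · dy/dt = 108/(2√13117) · 8 = 432√13117/13117 ≈ 3.772 m/s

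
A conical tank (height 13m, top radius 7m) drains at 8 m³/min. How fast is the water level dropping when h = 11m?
1352/(5929π) ≈ 0.07258 m/min

r/h = 7/13, so r = (7/13)h
V = (1/3)πr²h = (1/3)π((7/13)h)²h = (49/507)πh³
dV/dh = (49/169)πh²
dh/dt = (dV/dt)/(dV/dh) = -8/((49/169)π·11²) = -1352/(5929π) m/min
The level is dropping at 1352/(5929π) ≈ 0.07258 m/min.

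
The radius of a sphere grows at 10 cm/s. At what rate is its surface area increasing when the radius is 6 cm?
480π cm²/s

S = 4πr²
dS/dt = dS/dr · dr/dt = 8πr · 10
At r = 6: dS/dt = 480π cm²/s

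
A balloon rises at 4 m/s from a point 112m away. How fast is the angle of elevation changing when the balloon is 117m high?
0.017078 rad/s

tan(θ) = y/112
sec²(θ) · dθ/dt = (1/112) · dy/dt
dθ/dt = cos²(θ)/112 · 4 = 112/(112² + 117²) · 4
dθ/dt = 0.017078 rad/s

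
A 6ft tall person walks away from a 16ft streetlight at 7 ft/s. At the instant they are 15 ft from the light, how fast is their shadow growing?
21/5 ft/s

By similar triangles: 16/(x+s) = 6/s
Solving: s = 6x/10
ds/dt = 6/10 · dx/dt = 3/5 · 7 = 21/5 ft/s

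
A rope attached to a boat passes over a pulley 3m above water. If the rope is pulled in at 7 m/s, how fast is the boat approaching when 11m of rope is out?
11√7/4 ≈ 7.276 m/s

rope² = x² + 3²
x = √(11² - 3²) = 4√7
dx/dt = (rope/x) · d(rope)/dt = (11/(4√7)) · (-7) = -11√7/4 m/s
The boat approaches at 11√7/4 ≈ 7.276 m/s.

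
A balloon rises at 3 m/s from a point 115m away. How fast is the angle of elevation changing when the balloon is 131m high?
0.011354 rad/s

tan(θ) = y/115
sec²(θ) · dθ/dt = (1/115) · dy/dt
dθ/dt = cos²(θ)/115 · 3 = 115/(115² + 131²) · 3
dθ/dt = 0.011354 rad/s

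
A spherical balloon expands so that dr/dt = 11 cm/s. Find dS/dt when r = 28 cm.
2464π cm²/s

S = 4πr²
dS/dt = dS/dr · dr/dt = 8πr · 11
At r = 28: dS/dt = 2464π cm²/s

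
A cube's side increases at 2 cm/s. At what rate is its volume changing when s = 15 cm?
1350 cm³/s

V = s³
dV/dt = 3s² · ds/dt = 3·15²·2 = 1350 cm³/s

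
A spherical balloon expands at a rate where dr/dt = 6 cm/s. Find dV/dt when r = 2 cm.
96π cm³/s

V = (4/3)πr³
dV/dt = dV/dr · dr/dt = 4πr² · 6
At r = 2: dV/dt = 96π cm³/s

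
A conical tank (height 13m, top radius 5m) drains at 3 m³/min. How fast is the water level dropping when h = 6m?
169/(300π) ≈ 0.1793 m/min

r/h = 5/13, so r = (5/13)h
V = (1/3)πr²h = (1/3)π((5/13)h)²h = (25/507)πh³
dV/dh = (25/169)πh²
dh/dt = (dV/dt)/(dV/dh) = -3/((25/169)π·6²) = -169/(300π) m/min
The level is dropping at 169/(300π) ≈ 0.1793 m/min.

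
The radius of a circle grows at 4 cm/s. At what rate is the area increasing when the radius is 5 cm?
40π cm²/s

A = πr²
dA/dt = 2πr · dr/dt = 2π(5)(4) = 40π cm²/s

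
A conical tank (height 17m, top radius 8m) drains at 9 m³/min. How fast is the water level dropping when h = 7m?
2601/(3136π) ≈ 0.264 m/min

r/h = 8/17, so r = (8/17)h
V = (1/3)πr²h = (1/3)π((8/17)h)²h = (64/867)πh³
dV/dh = (64/289)πh²
dh/dt = (dV/dt)/(dV/dh) = -9/((64/289)π·7²) = -2601/(3136π) m/min
The level is dropping at 2601/(3136π) ≈ 0.264 m/min.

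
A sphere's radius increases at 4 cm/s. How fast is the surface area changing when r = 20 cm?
640π cm²/s

S = 4πr²
dS/dt = dS/dr · dr/dt = 8πr · 4
At r = 20: dS/dt = 640π cm²/s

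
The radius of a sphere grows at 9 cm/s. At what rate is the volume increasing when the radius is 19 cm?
12996π cm³/s

V = (4/3)πr³
dV/dt = dV/dr · dr/dt = 4πr² · 9
At r = 19: dV/dt = 12996π cm³/s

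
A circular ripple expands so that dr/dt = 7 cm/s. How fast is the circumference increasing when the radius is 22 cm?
14π cm/s

C = 2πr
dC/dt = 2π · dr/dt = 2π · 7 = 14π cm/s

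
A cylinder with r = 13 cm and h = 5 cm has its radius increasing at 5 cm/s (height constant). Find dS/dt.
310π cm²/s

S = 2πrh + 2πr² (lateral + bases)
dS/dt = (2πh + 4πr)·dr/dt = (2π·5 + 4π·13)·5
= 310π cm²/s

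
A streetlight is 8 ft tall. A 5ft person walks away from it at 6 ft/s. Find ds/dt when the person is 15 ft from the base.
10 ft/s

By similar triangles: 8/(x+s) = 5/s
Solving: s = 5x/3
ds/dt = 5/3 · dx/dt = 5/3 · 6 = 10 ft/s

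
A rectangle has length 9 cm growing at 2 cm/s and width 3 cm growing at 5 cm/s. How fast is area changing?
51 cm²/s

A = lw
dA/dt = w·dl/dt + l·dw/dt = 3·2 + 9·5 = 51 cm²/s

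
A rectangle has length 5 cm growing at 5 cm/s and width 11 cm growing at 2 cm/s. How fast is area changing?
65 cm²/s

A = lw
dA/dt = w·dl/dt + l·dw/dt = 11·5 + 5·2 = 65 cm²/s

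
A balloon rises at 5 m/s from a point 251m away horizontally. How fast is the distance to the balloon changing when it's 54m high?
270√65917/65917 ≈ 1.052 m/s

z² = 251² + y²
z = √(251² + 54²) = √65917
dz/dt = y/z · dy/dt = 54/√65917 · 5 = 270√65917/65917 ≈ 1.052 m/s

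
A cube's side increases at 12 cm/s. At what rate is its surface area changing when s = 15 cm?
2160 cm²/s

A = 6s²
dA/dt = 12s · ds/dt = 12·15·12 = 2160 cm²/s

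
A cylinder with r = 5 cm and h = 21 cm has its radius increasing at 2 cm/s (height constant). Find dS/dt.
124π cm²/s

S = 2πrh + 2πr² (lateral + bases)
dS/dt = (2πh + 4πr)·dr/dt = (2π·21 + 4π·5)·2
= 124π cm²/s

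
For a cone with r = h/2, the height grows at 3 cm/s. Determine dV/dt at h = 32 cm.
768π cm³/s

V = (1/3)π(h/2)²h = πh³/12
dV/dt = πh²/4 · 3
At h = 32: dV/dt = 768π cm³/s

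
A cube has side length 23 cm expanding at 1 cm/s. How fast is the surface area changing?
276 cm²/s

A = 6s²
dA/dt = 12s · ds/dt = 12·23·1 = 276 cm²/s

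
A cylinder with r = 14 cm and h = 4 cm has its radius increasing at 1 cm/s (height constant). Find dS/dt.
64π cm²/s

S = 2πrh + 2πr² (lateral + bases)
dS/dt = (2πh + 4πr)·dr/dt = (2π·4 + 4π·14)·1
= 64π cm²/s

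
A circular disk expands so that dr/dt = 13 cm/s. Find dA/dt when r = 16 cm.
416π cm²/s

A = πr²
dA/dt = 2πr · dr/dt = 2π(16)(13) = 416π cm²/s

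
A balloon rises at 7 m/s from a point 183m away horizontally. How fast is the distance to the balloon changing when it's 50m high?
350√35989/35989 ≈ 1.845 m/s

z² = 183² + y²
z = √(183² + 50²) = √35989
dz/dt = y/z · dy/dt = 50/√35989 · 7 = 350√35989/35989 ≈ 1.845 m/s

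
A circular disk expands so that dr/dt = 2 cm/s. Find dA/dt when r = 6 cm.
24π cm²/s

A = πr²
dA/dt = 2πr · dr/dt = 2π(6)(2) = 24π cm²/s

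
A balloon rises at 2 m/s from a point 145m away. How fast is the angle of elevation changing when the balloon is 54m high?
0.012113 rad/s

tan(θ) = y/145
sec²(θ) · dθ/dt = (1/145) · dy/dt
dθ/dt = cos²(θ)/145 · 2 = 145/(145² + 54²) · 2
dθ/dt = 0.012113 rad/s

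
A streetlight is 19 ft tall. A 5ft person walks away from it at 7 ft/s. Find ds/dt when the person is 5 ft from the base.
5/2 ft/s

By similar triangles: 19/(x+s) = 5/s
Solving: s = 5x/14
ds/dt = 5/14 · dx/dt = 5/14 · 7 = 5/2 ft/s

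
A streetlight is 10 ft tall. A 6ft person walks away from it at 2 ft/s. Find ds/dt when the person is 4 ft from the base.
3 ft/s

By similar triangles: 10/(x+s) = 6/s
Solving: s = 6x/4
ds/dt = 6/4 · dx/dt = 3/2 · 2 = 3 ft/s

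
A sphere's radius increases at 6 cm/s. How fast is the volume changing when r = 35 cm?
29400π cm³/s

V = (4/3)πr³
dV/dt = dV/dr · dr/dt = 4πr² · 6
At r = 35: dV/dt = 29400π cm³/s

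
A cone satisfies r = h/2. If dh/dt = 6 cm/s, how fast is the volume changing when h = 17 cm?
867π/2 cm³/s

V = (1/3)π(h/2)²h = πh³/12
dV/dt = πh²/4 · 6
At h = 17: dV/dt = 867π/2 cm³/s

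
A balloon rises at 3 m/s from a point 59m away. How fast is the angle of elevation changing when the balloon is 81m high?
0.017626 rad/s

tan(θ) = y/59
sec²(θ) · dθ/dt = (1/59) · dy/dt
dθ/dt = cos²(θ)/59 · 3 = 59/(59² + 81²) · 3
dθ/dt = 0.017626 rad/s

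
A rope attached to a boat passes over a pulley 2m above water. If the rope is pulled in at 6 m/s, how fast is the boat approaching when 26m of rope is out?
13√42/14 ≈ 6.018 m/s

rope² = x² + 2²
x = √(26² - 2²) = 4√42
dx/dt = (rope/x) · d(rope)/dt = (26/(4√42)) · (-6) = -13√42/14 m/s
The boat approaches at 13√42/14 ≈ 6.018 m/s.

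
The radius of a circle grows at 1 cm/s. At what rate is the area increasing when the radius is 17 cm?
34π cm²/s

A = πr²
dA/dt = 2πr · dr/dt = 2π(17)(1) = 34π cm²/s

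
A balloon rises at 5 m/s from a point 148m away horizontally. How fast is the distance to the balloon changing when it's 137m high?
685√40673/40673 ≈ 3.397 m/s

z² = 148² + y²
z = √(148² + 137²) = √40673
dz/dt = y/z · dy/dt = 137/√40673 · 5 = 685√40673/40673 ≈ 3.397 m/s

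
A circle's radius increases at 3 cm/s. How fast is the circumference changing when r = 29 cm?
6π cm/s

C = 2πr
dC/dt = 2π · dr/dt = 2π · 3 = 6π cm/s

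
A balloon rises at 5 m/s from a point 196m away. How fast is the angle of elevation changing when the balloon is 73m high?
0.022403 rad/s

tan(θ) = y/196
sec²(θ) · dθ/dt = (1/196) · dy/dt
dθ/dt = cos²(θ)/196 · 5 = 196/(196² + 73²) · 5
dθ/dt = 0.022403 rad/s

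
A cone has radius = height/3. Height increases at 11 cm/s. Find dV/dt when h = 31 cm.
10571π/9 cm³/s

V = (1/3)π(h/3)²h = πh³/27
dV/dt = πh²/9 · 11
At h = 31: dV/dt = 10571π/9 cm³/s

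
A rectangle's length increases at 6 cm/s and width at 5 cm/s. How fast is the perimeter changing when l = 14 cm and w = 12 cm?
22 cm/s

P = 2(l + w)
dP/dt = 2(dl/dt + dw/dt) = 2(6 + 5) = 22 cm/s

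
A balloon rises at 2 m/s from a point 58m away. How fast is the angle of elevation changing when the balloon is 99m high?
0.008811 rad/s

tan(θ) = y/58
sec²(θ) · dθ/dt = (1/58) · dy/dt
dθ/dt = cos²(θ)/58 · 2 = 58/(58² + 99²) · 2
dθ/dt = 0.008811 rad/s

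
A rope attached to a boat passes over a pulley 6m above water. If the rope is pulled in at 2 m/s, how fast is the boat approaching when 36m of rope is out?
12√35/35 ≈ 2.028 m/s

rope² = x² + 6²
x = √(36² - 6²) = 6√35
dx/dt = (rope/x) · d(rope)/dt = (36/(6√35)) · (-2) = -12√35/35 m/s
The boat approaches at 12√35/35 ≈ 2.028 m/s.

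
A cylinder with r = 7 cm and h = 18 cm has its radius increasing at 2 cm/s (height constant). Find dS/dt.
128π cm²/s

S = 2πrh + 2πr² (lateral + bases)
dS/dt = (2πh + 4πr)·dr/dt = (2π·18 + 4π·7)·2
= 128π cm²/s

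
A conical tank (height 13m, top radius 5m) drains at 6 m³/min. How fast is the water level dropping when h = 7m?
1014/(1225π) ≈ 0.2635 m/min

r/h = 5/13, so r = (5/13)h
V = (1/3)πr²h = (1/3)π((5/13)h)²h = (25/507)πh³
dV/dh = (25/169)πh²
dh/dt = (dV/dt)/(dV/dh) = -6/((25/169)π·7²) = -1014/(1225π) m/min
The level is dropping at 1014/(1225π) ≈ 0.2635 m/min.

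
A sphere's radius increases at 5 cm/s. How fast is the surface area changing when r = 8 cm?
320π cm²/s

S = 4πr²
dS/dt = dS/dr · dr/dt = 8πr · 5
At r = 8: dS/dt = 320π cm²/s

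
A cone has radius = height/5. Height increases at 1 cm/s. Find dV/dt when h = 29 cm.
841π/25 cm³/s

V = (1/3)π(h/5)²h = πh³/75
dV/dt = πh²/25 · 1
At h = 29: dV/dt = 841π/25 cm³/s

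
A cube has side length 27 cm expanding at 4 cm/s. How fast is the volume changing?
8748 cm³/s

V = s³
dV/dt = 3s² · ds/dt = 3·27²·4 = 8748 cm³/s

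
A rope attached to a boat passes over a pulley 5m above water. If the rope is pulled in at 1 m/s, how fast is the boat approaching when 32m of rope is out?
32√111/333 ≈ 1.012 m/s

rope² = x² + 5²
x = √(32² - 5²) = 3√111
dx/dt = (rope/x) · d(rope)/dt = (32/(3√111)) · (-1) = -32√111/333 m/s
The boat approaches at 32√111/333 ≈ 1.012 m/s.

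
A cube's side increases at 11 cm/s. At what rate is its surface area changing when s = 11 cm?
1452 cm²/s

A = 6s²
dA/dt = 12s · ds/dt = 12·11·11 = 1452 cm²/s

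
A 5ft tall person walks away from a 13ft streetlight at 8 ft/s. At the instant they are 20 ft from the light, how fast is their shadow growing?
5 ft/s

By similar triangles: 13/(x+s) = 5/s
Solving: s = 5x/8
ds/dt = 5/8 · dx/dt = 5/8 · 8 = 5 ft/s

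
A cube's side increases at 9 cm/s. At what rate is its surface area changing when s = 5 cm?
540 cm²/s

A = 6s²
dA/dt = 12s · ds/dt = 12·5·9 = 540 cm²/s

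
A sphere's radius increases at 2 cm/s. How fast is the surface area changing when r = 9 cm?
144π cm²/s

S = 4πr²
dS/dt = dS/dr · dr/dt = 8πr · 2
At r = 9: dS/dt = 144π cm²/s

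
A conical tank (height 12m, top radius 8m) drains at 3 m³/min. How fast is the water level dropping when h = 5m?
27/(100π) ≈ 0.08594 m/min

r/h = 8/12, so r = (2/3)h
V = (1/3)πr²h = (1/3)π((2/3)h)²h = (4/27)πh³
dV/dh = (4/9)πh²
dh/dt = (dV/dt)/(dV/dh) = -3/((4/9)π·5²) = -27/(100π) m/min
The level is dropping at 27/(100π) ≈ 0.08594 m/min.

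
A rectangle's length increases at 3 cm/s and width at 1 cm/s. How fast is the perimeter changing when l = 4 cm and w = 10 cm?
8 cm/s

P = 2(l + w)
dP/dt = 2(dl/dt + dw/dt) = 2(3 + 1) = 8 cm/s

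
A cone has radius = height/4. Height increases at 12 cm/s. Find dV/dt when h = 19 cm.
1083π/4 cm³/s

V = (1/3)π(h/4)²h = πh³/48
dV/dt = πh²/16 · 12
At h = 19: dV/dt = 1083π/4 cm³/s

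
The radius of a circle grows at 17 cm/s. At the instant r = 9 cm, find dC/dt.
34π cm/s

C = 2πr
dC/dt = 2π · dr/dt = 2π · 17 = 34π cm/s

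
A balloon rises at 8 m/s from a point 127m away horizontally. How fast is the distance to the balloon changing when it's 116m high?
928√29585/29585 ≈ 5.395 m/s

z² = 127² + y²
z = √(127² + 116²) = √29585
dz/dt = y/z · dy/dt = 116/√29585 · 8 = 928√29585/29585 ≈ 5.395 m/s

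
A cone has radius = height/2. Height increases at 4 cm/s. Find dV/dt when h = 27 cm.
729π cm³/s

V = (1/3)π(h/2)²h = πh³/12
dV/dt = πh²/4 · 4
At h = 27: dV/dt = 729π cm³/s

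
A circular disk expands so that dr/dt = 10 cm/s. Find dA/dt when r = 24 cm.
480π cm²/s

A = πr²
dA/dt = 2πr · dr/dt = 2π(24)(10) = 480π cm²/s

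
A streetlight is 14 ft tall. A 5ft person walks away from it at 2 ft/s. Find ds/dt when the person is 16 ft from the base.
10/9 ft/s

By similar triangles: 14/(x+s) = 5/s
Solving: s = 5x/9
ds/dt = 5/9 · dx/dt = 5/9 · 2 = 10/9 ft/s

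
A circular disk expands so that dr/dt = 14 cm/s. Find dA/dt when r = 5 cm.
140π cm²/s

A = πr²
dA/dt = 2πr · dr/dt = 2π(5)(14) = 140π cm²/s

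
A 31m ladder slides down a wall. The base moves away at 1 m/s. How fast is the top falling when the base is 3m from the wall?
3√238/476 ≈ 0.09723 m/s

x² + y² = 31²
2x·dx/dt + 2y·dy/dt = 0
dy/dt = -x/y · dx/dt = -3/(2√238) · 1 = -3√238/476 m/s
The top is descending at 3√238/476 ≈ 0.09723 m/s.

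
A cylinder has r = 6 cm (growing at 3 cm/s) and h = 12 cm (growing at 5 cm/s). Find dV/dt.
612π cm³/s

V = πr²h
dV/dt = 2πrh·dr/dt + πr²·dh/dt
= 2π(6)(12)(3) + π(6)²(5)
= 612π cm³/s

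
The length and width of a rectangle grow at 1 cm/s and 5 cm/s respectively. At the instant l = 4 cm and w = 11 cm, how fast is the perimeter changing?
12 cm/s

P = 2(l + w)
dP/dt = 2(dl/dt + dw/dt) = 2(1 + 5) = 12 cm/s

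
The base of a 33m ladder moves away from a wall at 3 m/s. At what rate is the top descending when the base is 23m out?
69√35/140 ≈ 2.916 m/s

x² + y² = 33²
2x·dx/dt + 2y·dy/dt = 0
dy/dt = -x/y · dx/dt = -23/(4√35) · 3 = -69√35/140 m/s
The top is descending at 69√35/140 ≈ 2.916 m/s.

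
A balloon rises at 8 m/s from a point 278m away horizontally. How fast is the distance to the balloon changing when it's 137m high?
1096√96053/96053 ≈ 3.536 m/s

z² = 278² + y²
z = √(278² + 137²) = √96053
dz/dt = y/z · dy/dt = 137/√96053 · 8 = 1096√96053/96053 ≈ 3.536 m/s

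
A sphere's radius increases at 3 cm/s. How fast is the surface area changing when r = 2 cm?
48π cm²/s

S = 4πr²
dS/dt = dS/dr · dr/dt = 8πr · 3
At r = 2: dS/dt = 48π cm²/s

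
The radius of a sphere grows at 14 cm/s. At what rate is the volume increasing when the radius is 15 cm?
12600π cm³/s

V = (4/3)πr³
dV/dt = dV/dr · dr/dt = 4πr² · 14
At r = 15: dV/dt = 12600π cm³/s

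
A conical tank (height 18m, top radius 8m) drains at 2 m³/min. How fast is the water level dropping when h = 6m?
9/(32π) ≈ 0.08952 m/min

r/h = 8/18, so r = (4/9)h
V = (1/3)πr²h = (1/3)π((4/9)h)²h = (16/243)πh³
dV/dh = (16/81)πh²
dh/dt = (dV/dt)/(dV/dh) = -2/((16/81)π·6²) = -9/(32π) m/min
The level is dropping at 9/(32π) ≈ 0.08952 m/min.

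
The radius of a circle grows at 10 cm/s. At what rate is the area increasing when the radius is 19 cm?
380π cm²/s

A = πr²
dA/dt = 2πr · dr/dt = 2π(19)(10) = 380π cm²/s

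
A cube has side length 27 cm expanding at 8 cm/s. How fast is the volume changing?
17496 cm³/s

V = s³
dV/dt = 3s² · ds/dt = 3·27²·8 = 17496 cm³/s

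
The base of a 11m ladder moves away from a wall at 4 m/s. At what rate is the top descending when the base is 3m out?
3√7/7 ≈ 1.134 m/s

x² + y² = 11²
2x·dx/dt + 2y·dy/dt = 0
dy/dt = -x/y · dx/dt = -3/(4√7) · 4 = -3√7/7 m/s
The top is descending at 3√7/7 ≈ 1.134 m/s.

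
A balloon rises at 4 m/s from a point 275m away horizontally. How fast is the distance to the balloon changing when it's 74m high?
296√81101/81101 ≈ 1.039 m/s

z² = 275² + y²
z = √(275² + 74²) = √81101
dz/dt = y/z · dy/dt = 74/√81101 · 4 = 296√81101/81101 ≈ 1.039 m/s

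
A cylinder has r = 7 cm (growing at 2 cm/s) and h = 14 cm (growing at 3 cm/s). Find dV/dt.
539π cm³/s

V = πr²h
dV/dt = 2πrh·dr/dt + πr²·dh/dt
= 2π(7)(14)(2) + π(7)²(3)
= 539π cm³/s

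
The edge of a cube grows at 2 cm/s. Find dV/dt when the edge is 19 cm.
2166 cm³/s

V = s³
dV/dt = 3s² · ds/dt = 3·19²·2 = 2166 cm³/s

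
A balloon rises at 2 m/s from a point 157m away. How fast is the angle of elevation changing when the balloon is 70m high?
0.010626 rad/s

tan(θ) = y/157
sec²(θ) · dθ/dt = (1/157) · dy/dt
dθ/dt = cos²(θ)/157 · 2 = 157/(157² + 70²) · 2
dθ/dt = 0.010626 rad/s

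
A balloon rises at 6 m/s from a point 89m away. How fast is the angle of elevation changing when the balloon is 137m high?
0.020007 rad/s

tan(θ) = y/89
sec²(θ) · dθ/dt = (1/89) · dy/dt
dθ/dt = cos²(θ)/89 · 6 = 89/(89² + 137²) · 6
dθ/dt = 0.020007 rad/s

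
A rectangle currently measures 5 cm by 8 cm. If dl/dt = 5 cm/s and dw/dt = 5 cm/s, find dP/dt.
20 cm/s

P = 2(l + w)
dP/dt = 2(dl/dt + dw/dt) = 2(5 + 5) = 20 cm/s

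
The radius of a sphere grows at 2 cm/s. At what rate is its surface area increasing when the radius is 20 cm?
320π cm²/s

S = 4πr²
dS/dt = dS/dr · dr/dt = 8πr · 2
At r = 20: dS/dt = 320π cm²/s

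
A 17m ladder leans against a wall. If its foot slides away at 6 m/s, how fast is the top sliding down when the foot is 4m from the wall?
8√273/91 ≈ 1.453 m/s

x² + y² = 17²
2x·dx/dt + 2y·dy/dt = 0
dy/dt = -x/y · dx/dt = -4/√273 · 6 = -8√273/91 m/s
The top is descending at 8√273/91 ≈ 1.453 m/s.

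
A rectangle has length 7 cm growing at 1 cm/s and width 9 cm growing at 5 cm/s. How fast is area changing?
44 cm²/s

A = lw
dA/dt = w·dl/dt + l·dw/dt = 9·1 + 7·5 = 44 cm²/s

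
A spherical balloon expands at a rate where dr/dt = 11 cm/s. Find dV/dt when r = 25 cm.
27500π cm³/s

V = (4/3)πr³
dV/dt = dV/dr · dr/dt = 4πr² · 11
At r = 25: dV/dt = 27500π cm³/s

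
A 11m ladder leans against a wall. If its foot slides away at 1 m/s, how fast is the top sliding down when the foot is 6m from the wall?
6√85/85 ≈ 0.6508 m/s

x² + y² = 11²
2x·dx/dt + 2y·dy/dt = 0
dy/dt = -x/y · dx/dt = -6/√85 · 1 = -6√85/85 m/s
The top is descending at 6√85/85 ≈ 0.6508 m/s.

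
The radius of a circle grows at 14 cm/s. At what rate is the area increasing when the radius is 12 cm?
336π cm²/s

A = πr²
dA/dt = 2πr · dr/dt = 2π(12)(14) = 336π cm²/s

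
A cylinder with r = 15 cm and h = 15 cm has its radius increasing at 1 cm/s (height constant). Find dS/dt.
90π cm²/s

S = 2πrh + 2πr² (lateral + bases)
dS/dt = (2πh + 4πr)·dr/dt = (2π·15 + 4π·15)·1
= 90π cm²/s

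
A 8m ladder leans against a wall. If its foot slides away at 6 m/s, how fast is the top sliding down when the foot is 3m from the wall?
18√55/55 ≈ 2.427 m/s

x² + y² = 8²
2x·dx/dt + 2y·dy/dt = 0
dy/dt = -x/y · dx/dt = -3/√55 · 6 = -18√55/55 m/s
The top is descending at 18√55/55 ≈ 2.427 m/s.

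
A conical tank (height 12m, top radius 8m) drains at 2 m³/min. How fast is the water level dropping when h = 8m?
9/(128π) ≈ 0.02238 m/min

r/h = 8/12, so r = (2/3)h
V = (1/3)πr²h = (1/3)π((2/3)h)²h = (4/27)πh³
dV/dh = (4/9)πh²
dh/dt = (dV/dt)/(dV/dh) = -2/((4/9)π·8²) = -9/(128π) m/min
The level is dropping at 9/(128π) ≈ 0.02238 m/min.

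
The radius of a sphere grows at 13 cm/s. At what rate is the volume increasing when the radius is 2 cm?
208π cm³/s

V = (4/3)πr³
dV/dt = dV/dr · dr/dt = 4πr² · 13
At r = 2: dV/dt = 208π cm³/s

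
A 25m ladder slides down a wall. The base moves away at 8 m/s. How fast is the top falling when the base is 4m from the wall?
32√609/609 ≈ 1.297 m/s

x² + y² = 25²
2x·dx/dt + 2y·dy/dt = 0
dy/dt = -x/y · dx/dt = -4/√609 · 8 = -32√609/609 m/s
The top is descending at 32√609/609 ≈ 1.297 m/s.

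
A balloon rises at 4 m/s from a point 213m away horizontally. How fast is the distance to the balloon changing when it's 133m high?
266√63058/31529 ≈ 2.119 m/s

z² = 213² + y²
z = √(213² + 133²) = √63058
dz/dt = y/z · dy/dt = 133/√63058 · 4 = 266√63058/31529 ≈ 2.119 m/s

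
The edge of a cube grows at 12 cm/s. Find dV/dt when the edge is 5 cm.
900 cm³/s

V = s³
dV/dt = 3s² · ds/dt = 3·5²·12 = 900 cm³/s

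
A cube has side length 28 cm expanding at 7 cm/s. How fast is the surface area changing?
2352 cm²/s

A = 6s²
dA/dt = 12s · ds/dt = 12·28·7 = 2352 cm²/s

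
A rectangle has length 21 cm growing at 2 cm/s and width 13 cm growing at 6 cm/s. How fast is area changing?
152 cm²/s

A = lw
dA/dt = w·dl/dt + l·dw/dt = 13·2 + 21·6 = 152 cm²/s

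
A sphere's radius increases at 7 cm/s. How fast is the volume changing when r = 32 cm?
28672π cm³/s

V = (4/3)πr³
dV/dt = dV/dr · dr/dt = 4πr² · 7
At r = 32: dV/dt = 28672π cm³/s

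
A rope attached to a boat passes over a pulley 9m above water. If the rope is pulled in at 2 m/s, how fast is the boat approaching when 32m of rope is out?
64√943/943 ≈ 2.084 m/s

rope² = x² + 9²
x = √(32² - 9²) = √943
dx/dt = (rope/x) · d(rope)/dt = (32/√943) · (-2) = -64√943/943 m/s
The boat approaches at 64√943/943 ≈ 2.084 m/s.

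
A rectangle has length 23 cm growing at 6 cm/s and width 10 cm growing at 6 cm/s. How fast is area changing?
198 cm²/s

A = lw
dA/dt = w·dl/dt + l·dw/dt = 10·6 + 23·6 = 198 cm²/s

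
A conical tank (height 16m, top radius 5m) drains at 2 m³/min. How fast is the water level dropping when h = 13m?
512/(4225π) ≈ 0.03857 m/min

r/h = 5/16, so r = (5/16)h
V = (1/3)πr²h = (1/3)π((5/16)h)²h = (25/768)πh³
dV/dh = (25/256)πh²
dh/dt = (dV/dt)/(dV/dh) = -2/((25/256)π·13²) = -512/(4225π) m/min
The level is dropping at 512/(4225π) ≈ 0.03857 m/min.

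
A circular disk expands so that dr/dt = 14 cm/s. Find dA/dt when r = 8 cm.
224π cm²/s

A = πr²
dA/dt = 2πr · dr/dt = 2π(8)(14) = 224π cm²/s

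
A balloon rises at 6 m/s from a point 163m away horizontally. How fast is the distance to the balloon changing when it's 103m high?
309√37178/18589 ≈ 3.205 m/s

z² = 163² + y²
z = √(163² + 103²) = √37178
dz/dt = y/z · dy/dt = 103/√37178 · 6 = 309√37178/18589 ≈ 3.205 m/s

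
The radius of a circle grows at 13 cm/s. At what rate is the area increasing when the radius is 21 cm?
546π cm²/s

A = πr²
dA/dt = 2πr · dr/dt = 2π(21)(13) = 546π cm²/s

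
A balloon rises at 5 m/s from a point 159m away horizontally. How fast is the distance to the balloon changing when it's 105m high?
175√4034/4034 ≈ 2.755 m/s

z² = 159² + y²
z = √(159² + 105²) = 3√4034
dz/dt = y/z · dy/dt = 105/(3√4034) · 5 = 175√4034/4034 ≈ 2.755 m/s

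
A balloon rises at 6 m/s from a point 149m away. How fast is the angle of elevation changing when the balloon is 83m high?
0.030732 rad/s

tan(θ) = y/149
sec²(θ) · dθ/dt = (1/149) · dy/dt
dθ/dt = cos²(θ)/149 · 6 = 149/(149² + 83²) · 6
dθ/dt = 0.030732 rad/s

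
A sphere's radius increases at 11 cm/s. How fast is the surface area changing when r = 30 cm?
2640π cm²/s

S = 4πr²
dS/dt = dS/dr · dr/dt = 8πr · 11
At r = 30: dS/dt = 2640π cm²/s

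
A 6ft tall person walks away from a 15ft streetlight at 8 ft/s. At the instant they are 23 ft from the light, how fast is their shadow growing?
16/3 ft/s

By similar triangles: 15/(x+s) = 6/s
Solving: s = 6x/9
ds/dt = 6/9 · dx/dt = 2/3 · 8 = 16/3 ft/s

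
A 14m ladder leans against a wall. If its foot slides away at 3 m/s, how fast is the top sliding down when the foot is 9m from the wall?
27√115/115 ≈ 2.518 m/s

x² + y² = 14²
2x·dx/dt + 2y·dy/dt = 0
dy/dt = -x/y · dx/dt = -9/√115 · 3 = -27√115/115 m/s
The top is descending at 27√115/115 ≈ 2.518 m/s.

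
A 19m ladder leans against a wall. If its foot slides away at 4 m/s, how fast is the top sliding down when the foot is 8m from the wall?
32√33/99 ≈ 1.857 m/s

x² + y² = 19²
2x·dx/dt + 2y·dy/dt = 0
dy/dt = -x/y · dx/dt = -8/(3√33) · 4 = -32√33/99 m/s
The top is descending at 32√33/99 ≈ 1.857 m/s.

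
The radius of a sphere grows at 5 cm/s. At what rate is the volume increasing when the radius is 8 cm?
1280π cm³/s

V = (4/3)πr³
dV/dt = dV/dr · dr/dt = 4πr² · 5
At r = 8: dV/dt = 1280π cm³/s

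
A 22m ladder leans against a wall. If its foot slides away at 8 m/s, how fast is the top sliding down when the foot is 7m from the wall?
56√435/435 ≈ 2.685 m/s

x² + y² = 22²
2x·dx/dt + 2y·dy/dt = 0
dy/dt = -x/y · dx/dt = -7/√435 · 8 = -56√435/435 m/s
The top is descending at 56√435/435 ≈ 2.685 m/s.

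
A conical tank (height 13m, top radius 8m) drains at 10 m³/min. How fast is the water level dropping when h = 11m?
845/(3872π) ≈ 0.06947 m/min

r/h = 8/13, so r = (8/13)h
V = (1/3)πr²h = (1/3)π((8/13)h)²h = (64/507)πh³
dV/dh = (64/169)πh²
dh/dt = (dV/dt)/(dV/dh) = -10/((64/169)π·11²) = -845/(3872π) m/min
The level is dropping at 845/(3872π) ≈ 0.06947 m/min.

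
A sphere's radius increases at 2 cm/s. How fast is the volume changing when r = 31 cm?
7688π cm³/s

V = (4/3)πr³
dV/dt = dV/dr · dr/dt = 4πr² · 2
At r = 31: dV/dt = 7688π cm³/s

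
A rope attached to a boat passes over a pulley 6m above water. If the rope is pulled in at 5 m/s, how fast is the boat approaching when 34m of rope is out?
17√70/28 ≈ 5.08 m/s

rope² = x² + 6²
x = √(34² - 6²) = 4√70
dx/dt = (rope/x) · d(rope)/dt = (34/(4√70)) · (-5) = -17√70/28 m/s
The boat approaches at 17√70/28 ≈ 5.08 m/s.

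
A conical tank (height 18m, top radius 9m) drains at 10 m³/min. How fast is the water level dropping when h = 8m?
5/(8π) ≈ 0.1989 m/min

r/h = 9/18, so r = (1/2)h
V = (1/3)πr²h = (1/3)π((1/2)h)²h = (1/12)πh³
dV/dh = (1/4)πh²
dh/dt = (dV/dt)/(dV/dh) = -10/((1/4)π·8²) = -5/(8π) m/min
The level is dropping at 5/(8π) ≈ 0.1989 m/min.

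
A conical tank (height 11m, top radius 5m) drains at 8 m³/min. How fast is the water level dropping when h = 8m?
121/(200π) ≈ 0.1926 m/min

r/h = 5/11, so r = (5/11)h
V = (1/3)πr²h = (1/3)π((5/11)h)²h = (25/363)πh³
dV/dh = (25/121)πh²
dh/dt = (dV/dt)/(dV/dh) = -8/((25/121)π·8²) = -121/(200π) m/min
The level is dropping at 121/(200π) ≈ 0.1926 m/min.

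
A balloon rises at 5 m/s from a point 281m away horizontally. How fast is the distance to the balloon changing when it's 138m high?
138√98005/19601 ≈ 2.204 m/s

z² = 281² + y²
z = √(281² + 138²) = √98005
dz/dt = y/z · dy/dt = 138/√98005 · 5 = 138√98005/19601 ≈ 2.204 m/s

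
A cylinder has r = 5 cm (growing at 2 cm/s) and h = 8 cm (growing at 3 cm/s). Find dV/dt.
235π cm³/s

V = πr²h
dV/dt = 2πrh·dr/dt + πr²·dh/dt
= 2π(5)(8)(2) + π(5)²(3)
= 235π cm³/s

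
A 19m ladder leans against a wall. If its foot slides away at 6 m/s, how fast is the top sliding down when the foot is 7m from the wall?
7√78/26 ≈ 2.378 m/s

x² + y² = 19²
2x·dx/dt + 2y·dy/dt = 0
dy/dt = -x/y · dx/dt = -7/(2√78) · 6 = -7√78/26 m/s
The top is descending at 7√78/26 ≈ 2.378 m/s.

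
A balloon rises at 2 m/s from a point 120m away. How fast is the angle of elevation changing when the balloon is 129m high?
0.007732 rad/s

tan(θ) = y/120
sec²(θ) · dθ/dt = (1/120) · dy/dt
dθ/dt = cos²(θ)/120 · 2 = 120/(120² + 129²) · 2
dθ/dt = 0.007732 rad/s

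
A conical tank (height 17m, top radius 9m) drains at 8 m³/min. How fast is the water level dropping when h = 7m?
2312/(3969π) ≈ 0.1854 m/min

r/h = 9/17, so r = (9/17)h
V = (1/3)πr²h = (1/3)π((9/17)h)²h = (27/289)πh³
dV/dh = (81/289)πh²
dh/dt = (dV/dt)/(dV/dh) = -8/((81/289)π·7²) = -2312/(3969π) m/min
The level is dropping at 2312/(3969π) ≈ 0.1854 m/min.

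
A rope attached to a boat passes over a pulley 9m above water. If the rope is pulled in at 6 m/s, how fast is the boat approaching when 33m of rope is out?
33√7/14 ≈ 6.236 m/s

rope² = x² + 9²
x = √(33² - 9²) = 12√7
dx/dt = (rope/x) · d(rope)/dt = (33/(12√7)) · (-6) = -33√7/14 m/s
The boat approaches at 33√7/14 ≈ 6.236 m/s.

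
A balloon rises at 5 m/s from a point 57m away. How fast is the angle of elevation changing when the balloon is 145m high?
0.011741 rad/s

tan(θ) = y/57
sec²(θ) · dθ/dt = (1/57) · dy/dt
dθ/dt = cos²(θ)/57 · 5 = 57/(57² + 145²) · 5
dθ/dt = 0.011741 rad/s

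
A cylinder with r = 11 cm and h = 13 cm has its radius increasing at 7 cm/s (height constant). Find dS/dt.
490π cm²/s

S = 2πrh + 2πr² (lateral + bases)
dS/dt = (2πh + 4πr)·dr/dt = (2π·13 + 4π·11)·7
= 490π cm²/s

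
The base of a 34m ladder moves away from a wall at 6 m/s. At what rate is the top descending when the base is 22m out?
11√42/14 ≈ 5.092 m/s

x² + y² = 34²
2x·dx/dt + 2y·dy/dt = 0
dy/dt = -x/y · dx/dt = -22/(4√42) · 6 = -11√42/14 m/s
The top is descending at 11√42/14 ≈ 5.092 m/s.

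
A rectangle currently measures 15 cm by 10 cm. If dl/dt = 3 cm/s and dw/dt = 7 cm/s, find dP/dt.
20 cm/s

P = 2(l + w)
dP/dt = 2(dl/dt + dw/dt) = 2(3 + 7) = 20 cm/s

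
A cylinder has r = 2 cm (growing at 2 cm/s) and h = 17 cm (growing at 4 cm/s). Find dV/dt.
152π cm³/s

V = πr²h
dV/dt = 2πrh·dr/dt + πr²·dh/dt
= 2π(2)(17)(2) + π(2)²(4)
= 152π cm³/s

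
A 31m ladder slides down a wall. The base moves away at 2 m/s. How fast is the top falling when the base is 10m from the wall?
20√861/861 ≈ 0.6816 m/s

x² + y² = 31²
2x·dx/dt + 2y·dy/dt = 0
dy/dt = -x/y · dx/dt = -10/√861 · 2 = -20√861/861 m/s
The top is descending at 20√861/861 ≈ 0.6816 m/s.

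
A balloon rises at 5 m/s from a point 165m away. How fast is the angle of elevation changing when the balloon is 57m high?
0.027072 rad/s

tan(θ) = y/165
sec²(θ) · dθ/dt = (1/165) · dy/dt
dθ/dt = cos²(θ)/165 · 5 = 165/(165² + 57²) · 5
dθ/dt = 0.027072 rad/s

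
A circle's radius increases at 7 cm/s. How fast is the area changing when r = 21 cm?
294π cm²/s

A = πr²
dA/dt = 2πr · dr/dt = 2π(21)(7) = 294π cm²/s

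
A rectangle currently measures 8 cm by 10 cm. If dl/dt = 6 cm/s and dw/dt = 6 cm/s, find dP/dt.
24 cm/s

P = 2(l + w)
dP/dt = 2(dl/dt + dw/dt) = 2(6 + 6) = 24 cm/s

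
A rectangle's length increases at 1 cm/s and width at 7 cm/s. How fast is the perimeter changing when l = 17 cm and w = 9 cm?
16 cm/s

P = 2(l + w)
dP/dt = 2(dl/dt + dw/dt) = 2(1 + 7) = 16 cm/s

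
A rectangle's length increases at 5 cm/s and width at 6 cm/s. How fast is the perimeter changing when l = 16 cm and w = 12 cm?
22 cm/s

P = 2(l + w)
dP/dt = 2(dl/dt + dw/dt) = 2(5 + 6) = 22 cm/s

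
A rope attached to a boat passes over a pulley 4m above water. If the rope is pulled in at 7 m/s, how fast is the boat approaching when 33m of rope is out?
231√1073/1073 ≈ 7.052 m/s

rope² = x² + 4²
x = √(33² - 4²) = √1073
dx/dt = (rope/x) · d(rope)/dt = (33/√1073) · (-7) = -231√1073/1073 m/s
The boat approaches at 231√1073/1073 ≈ 7.052 m/s.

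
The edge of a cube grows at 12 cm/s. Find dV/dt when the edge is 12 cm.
5184 cm³/s

V = s³
dV/dt = 3s² · ds/dt = 3·12²·12 = 5184 cm³/s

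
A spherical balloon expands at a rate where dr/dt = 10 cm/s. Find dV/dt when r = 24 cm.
23040π cm³/s

V = (4/3)πr³
dV/dt = dV/dr · dr/dt = 4πr² · 10
At r = 24: dV/dt = 23040π cm³/s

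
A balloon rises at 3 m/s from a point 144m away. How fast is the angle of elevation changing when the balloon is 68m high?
0.017035 rad/s

tan(θ) = y/144
sec²(θ) · dθ/dt = (1/144) · dy/dt
dθ/dt = cos²(θ)/144 · 3 = 144/(144² + 68²) · 3
dθ/dt = 0.017035 rad/s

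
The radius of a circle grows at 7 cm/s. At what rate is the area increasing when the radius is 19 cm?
266π cm²/s

A = πr²
dA/dt = 2πr · dr/dt = 2π(19)(7) = 266π cm²/s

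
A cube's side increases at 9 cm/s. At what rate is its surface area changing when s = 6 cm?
648 cm²/s

A = 6s²
dA/dt = 12s · ds/dt = 12·6·9 = 648 cm²/s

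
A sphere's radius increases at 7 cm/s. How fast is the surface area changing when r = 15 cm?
840π cm²/s

S = 4πr²
dS/dt = dS/dr · dr/dt = 8πr · 7
At r = 15: dS/dt = 840π cm²/s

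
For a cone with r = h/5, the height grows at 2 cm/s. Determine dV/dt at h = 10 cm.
8π cm³/s

V = (1/3)π(h/5)²h = πh³/75
dV/dt = πh²/25 · 2
At h = 10: dV/dt = 8π cm³/s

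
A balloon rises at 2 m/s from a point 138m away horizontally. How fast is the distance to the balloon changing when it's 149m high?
298√41245/41245 ≈ 1.467 m/s

z² = 138² + y²
z = √(138² + 149²) = √41245
dz/dt = y/z · dy/dt = 149/√41245 · 2 = 298√41245/41245 ≈ 1.467 m/s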